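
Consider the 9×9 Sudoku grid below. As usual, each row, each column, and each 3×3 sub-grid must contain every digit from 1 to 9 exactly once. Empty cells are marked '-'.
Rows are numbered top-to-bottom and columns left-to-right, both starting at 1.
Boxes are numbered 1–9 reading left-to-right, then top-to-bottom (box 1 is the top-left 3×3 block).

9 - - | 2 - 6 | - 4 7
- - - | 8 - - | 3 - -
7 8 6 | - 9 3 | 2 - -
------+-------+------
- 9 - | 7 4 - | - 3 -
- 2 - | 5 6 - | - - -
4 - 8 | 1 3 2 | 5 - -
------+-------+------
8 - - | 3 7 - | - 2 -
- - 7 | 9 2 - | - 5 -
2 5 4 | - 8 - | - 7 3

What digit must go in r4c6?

8

Row 4 already contains {3, 4, 7, 9}.
Column 6 already contains {2, 3, 6}.
Its 3×3 block (box 5) already contains {1, 2, 3, 4, 5, 6, 7}.
The only value from 1–9 not eliminated is 8, so r4c6 = 8.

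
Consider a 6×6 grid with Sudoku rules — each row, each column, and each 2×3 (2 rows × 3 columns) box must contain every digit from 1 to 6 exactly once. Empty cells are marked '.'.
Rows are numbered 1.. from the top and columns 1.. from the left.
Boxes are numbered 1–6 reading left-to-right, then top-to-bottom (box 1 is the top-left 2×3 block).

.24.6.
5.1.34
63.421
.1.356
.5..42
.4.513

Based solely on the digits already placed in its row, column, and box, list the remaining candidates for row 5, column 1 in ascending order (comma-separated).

Row 5 already contains {2, 4, 5}.
Column 1 already contains {5, 6}.
Its 2×3 block (box 5) already contains {4, 5}.
Removing those from 1–6 leaves {1, 3} as the candidates for row 5, column 1.

1,3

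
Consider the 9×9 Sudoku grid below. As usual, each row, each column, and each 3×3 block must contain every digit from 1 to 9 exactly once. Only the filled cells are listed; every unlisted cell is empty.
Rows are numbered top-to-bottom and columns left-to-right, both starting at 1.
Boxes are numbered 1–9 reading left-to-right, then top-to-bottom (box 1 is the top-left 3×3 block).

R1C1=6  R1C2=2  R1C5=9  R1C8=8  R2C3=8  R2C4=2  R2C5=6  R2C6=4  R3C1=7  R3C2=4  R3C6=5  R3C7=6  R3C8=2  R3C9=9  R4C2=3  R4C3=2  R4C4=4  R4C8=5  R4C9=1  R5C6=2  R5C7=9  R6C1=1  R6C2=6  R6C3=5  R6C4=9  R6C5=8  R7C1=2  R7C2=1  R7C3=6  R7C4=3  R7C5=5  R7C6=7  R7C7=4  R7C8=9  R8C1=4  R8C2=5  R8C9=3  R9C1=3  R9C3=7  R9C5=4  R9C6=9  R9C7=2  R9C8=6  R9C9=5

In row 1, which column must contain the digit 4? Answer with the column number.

9

Consider where 4 can go in row 1.
R1C3 is out (box 1 already has a 4).
R1C4 is out (column 4 already has a 4).
R1C6 is out (column 6 already has a 4).
R1C7 is out (column 7 already has a 4).
So the only cell in row 1 that can hold 4 is R1C9.
That is column 9.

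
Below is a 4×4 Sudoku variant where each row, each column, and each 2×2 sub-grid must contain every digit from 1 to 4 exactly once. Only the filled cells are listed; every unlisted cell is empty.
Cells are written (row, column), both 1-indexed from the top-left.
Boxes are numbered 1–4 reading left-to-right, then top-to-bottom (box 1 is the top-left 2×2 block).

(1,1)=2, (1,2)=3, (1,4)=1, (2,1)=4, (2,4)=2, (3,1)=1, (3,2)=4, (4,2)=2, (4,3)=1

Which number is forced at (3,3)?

Cell (3,3) itself could take any of {2, 3} by direct elimination.
Consider where 2 can go in column 3.
(1,3) is out (row 1 already has a 2).
(2,3) is out (row 2 already has a 2).
So the only cell in column 3 that can hold 2 is (3,3).
Therefore (3,3) = 2.

2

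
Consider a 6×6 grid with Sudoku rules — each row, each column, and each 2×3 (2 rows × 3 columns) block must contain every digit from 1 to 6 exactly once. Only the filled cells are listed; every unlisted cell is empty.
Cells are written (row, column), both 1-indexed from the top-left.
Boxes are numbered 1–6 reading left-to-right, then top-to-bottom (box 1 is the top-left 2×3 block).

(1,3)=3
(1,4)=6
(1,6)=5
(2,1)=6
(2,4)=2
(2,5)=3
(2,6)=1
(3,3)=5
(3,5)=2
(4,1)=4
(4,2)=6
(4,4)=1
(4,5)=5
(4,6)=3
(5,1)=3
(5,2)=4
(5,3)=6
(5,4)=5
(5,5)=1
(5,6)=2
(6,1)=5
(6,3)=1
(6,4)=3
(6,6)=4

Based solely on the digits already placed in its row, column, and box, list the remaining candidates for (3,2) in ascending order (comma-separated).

Row 3 already contains {2, 5}.
Column 2 already contains {4, 6}.
Its 2×3 block (box 3) already contains {4, 5, 6}.
Removing those from 1–6 leaves {1, 3} as the candidates for (3,2).

1,3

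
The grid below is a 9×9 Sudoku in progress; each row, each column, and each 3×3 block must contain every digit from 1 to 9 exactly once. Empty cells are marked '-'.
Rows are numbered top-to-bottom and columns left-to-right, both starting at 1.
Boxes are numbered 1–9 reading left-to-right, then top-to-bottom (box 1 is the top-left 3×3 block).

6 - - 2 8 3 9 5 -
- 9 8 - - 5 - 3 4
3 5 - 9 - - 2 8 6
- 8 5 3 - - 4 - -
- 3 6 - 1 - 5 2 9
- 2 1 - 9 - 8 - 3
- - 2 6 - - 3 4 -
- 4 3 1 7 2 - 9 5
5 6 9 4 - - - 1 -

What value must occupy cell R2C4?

7

Row 2 already contains {3, 4, 5, 8, 9}.
Column 4 already contains {1, 2, 3, 4, 6, 9}.
Its 3×3 block (box 2) already contains {2, 3, 5, 8, 9}.
The only value from 1–9 not eliminated is 7, so R2C4 = 7.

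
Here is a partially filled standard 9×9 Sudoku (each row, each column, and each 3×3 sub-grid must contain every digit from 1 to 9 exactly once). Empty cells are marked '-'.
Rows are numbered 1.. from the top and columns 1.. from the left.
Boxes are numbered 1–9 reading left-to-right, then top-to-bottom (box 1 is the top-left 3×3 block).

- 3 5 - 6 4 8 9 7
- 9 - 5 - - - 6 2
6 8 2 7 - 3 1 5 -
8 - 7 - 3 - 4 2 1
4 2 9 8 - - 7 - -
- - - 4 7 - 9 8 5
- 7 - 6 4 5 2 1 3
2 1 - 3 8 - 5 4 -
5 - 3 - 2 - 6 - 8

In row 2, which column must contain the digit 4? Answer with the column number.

3

Consider where 4 can go in row 2.
row 2, column 1 is out (column 1 already has a 4).
row 2, column 5 is out (column 5 already has a 4).
row 2, column 6 is out (column 6 already has a 4).
row 2, column 7 is out (column 7 already has a 4).
So the only cell in row 2 that can hold 4 is row 2, column 3.
That is column 3.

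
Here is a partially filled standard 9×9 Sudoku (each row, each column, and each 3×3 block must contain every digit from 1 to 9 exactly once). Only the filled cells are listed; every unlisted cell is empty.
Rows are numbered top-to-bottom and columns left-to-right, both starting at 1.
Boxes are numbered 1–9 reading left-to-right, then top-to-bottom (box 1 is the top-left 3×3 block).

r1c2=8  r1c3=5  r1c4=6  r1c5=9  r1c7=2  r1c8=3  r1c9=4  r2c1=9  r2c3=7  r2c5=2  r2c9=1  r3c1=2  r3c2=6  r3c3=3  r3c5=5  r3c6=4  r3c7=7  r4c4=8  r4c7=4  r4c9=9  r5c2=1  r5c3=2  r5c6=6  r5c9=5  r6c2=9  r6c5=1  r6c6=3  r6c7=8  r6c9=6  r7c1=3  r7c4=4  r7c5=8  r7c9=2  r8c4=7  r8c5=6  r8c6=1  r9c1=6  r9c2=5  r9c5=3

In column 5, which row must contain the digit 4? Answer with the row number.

Consider where 4 can go in column 5.
r4c5 is out (row 4 already has a 4).
So the only cell in column 5 that can hold 4 is r5c5.
That is row 5.

5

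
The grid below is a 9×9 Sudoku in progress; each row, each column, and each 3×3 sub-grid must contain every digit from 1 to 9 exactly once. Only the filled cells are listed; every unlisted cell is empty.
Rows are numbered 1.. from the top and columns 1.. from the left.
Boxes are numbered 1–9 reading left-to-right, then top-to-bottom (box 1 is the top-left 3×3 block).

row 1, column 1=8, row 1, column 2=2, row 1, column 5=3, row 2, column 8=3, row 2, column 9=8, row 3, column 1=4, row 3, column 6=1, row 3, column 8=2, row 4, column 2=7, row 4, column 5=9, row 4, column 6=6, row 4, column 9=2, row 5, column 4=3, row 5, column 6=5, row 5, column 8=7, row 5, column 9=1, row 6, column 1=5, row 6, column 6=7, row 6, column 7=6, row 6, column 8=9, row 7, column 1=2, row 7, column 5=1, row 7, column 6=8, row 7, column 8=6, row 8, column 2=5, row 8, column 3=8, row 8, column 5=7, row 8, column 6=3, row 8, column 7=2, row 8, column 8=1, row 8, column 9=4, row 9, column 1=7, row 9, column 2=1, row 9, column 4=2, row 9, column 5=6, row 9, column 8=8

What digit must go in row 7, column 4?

5

Cell row 7, column 4 itself could take any of {4, 5, 9} by direct elimination.
Consider where 5 can go in box 8.
row 8, column 4 is out (row 8 already has a 5).
row 9, column 6 is out (column 6 already has a 5).
So the only cell in box 8 that can hold 5 is row 7, column 4.
Therefore row 7, column 4 = 5.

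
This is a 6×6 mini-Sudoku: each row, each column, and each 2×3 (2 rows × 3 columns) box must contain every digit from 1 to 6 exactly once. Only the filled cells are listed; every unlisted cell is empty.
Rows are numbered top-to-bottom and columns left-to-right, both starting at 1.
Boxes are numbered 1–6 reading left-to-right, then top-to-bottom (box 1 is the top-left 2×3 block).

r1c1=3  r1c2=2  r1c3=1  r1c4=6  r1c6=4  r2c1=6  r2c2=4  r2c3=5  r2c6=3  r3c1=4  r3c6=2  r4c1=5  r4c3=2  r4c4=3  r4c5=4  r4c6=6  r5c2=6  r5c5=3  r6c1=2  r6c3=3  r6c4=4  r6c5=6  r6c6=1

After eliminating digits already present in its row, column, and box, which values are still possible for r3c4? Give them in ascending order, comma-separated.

1,5

Row 3 already contains {2, 4}.
Column 4 already contains {3, 4, 6}.
Its 2×3 block (box 4) already contains {2, 3, 4, 6}.
Removing those from 1–6 leaves {1, 5} as the candidates for r3c4.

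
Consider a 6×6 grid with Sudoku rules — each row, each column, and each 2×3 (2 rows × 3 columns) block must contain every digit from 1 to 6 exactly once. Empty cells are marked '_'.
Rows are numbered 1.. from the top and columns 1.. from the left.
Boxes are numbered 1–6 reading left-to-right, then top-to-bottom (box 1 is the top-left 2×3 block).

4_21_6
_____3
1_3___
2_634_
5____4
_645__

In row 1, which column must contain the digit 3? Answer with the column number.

Consider where 3 can go in row 1.
row 1, column 5 is out (box 2 already has a 3).
So the only cell in row 1 that can hold 3 is row 1, column 2.
That is column 2.

2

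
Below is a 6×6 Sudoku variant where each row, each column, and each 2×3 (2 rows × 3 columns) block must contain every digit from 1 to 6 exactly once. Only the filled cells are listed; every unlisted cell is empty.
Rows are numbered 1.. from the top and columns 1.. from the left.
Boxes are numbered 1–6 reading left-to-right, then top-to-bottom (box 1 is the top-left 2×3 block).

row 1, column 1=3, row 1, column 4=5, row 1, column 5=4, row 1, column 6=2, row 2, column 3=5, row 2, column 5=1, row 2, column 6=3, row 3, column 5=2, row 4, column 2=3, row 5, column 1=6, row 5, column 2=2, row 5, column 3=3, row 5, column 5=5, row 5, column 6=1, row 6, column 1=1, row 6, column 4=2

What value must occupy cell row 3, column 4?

Cell row 3, column 4 itself could take any of {1, 3, 4, 6} by direct elimination.
Consider where 3 can go in box 4.
row 3, column 6 is out (column 6 already has a 3).
row 4, column 4 is out (row 4 already has a 3).
row 4, column 5 is out (row 4 already has a 3).
row 4, column 6 is out (row 4 already has a 3).
So the only cell in box 4 that can hold 3 is row 3, column 4.
Therefore row 3, column 4 = 3.

3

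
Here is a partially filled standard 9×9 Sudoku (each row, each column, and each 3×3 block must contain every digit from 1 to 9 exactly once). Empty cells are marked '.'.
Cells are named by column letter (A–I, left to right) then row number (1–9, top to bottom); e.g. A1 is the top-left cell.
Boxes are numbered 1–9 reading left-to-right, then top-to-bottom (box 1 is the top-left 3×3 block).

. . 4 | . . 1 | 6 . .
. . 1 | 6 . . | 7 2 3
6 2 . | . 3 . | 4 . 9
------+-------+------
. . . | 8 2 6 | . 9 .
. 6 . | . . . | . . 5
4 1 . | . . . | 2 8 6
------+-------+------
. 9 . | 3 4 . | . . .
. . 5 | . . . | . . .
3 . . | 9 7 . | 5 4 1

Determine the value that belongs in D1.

Cell D1 itself could take any of {2, 5, 7} by direct elimination.
Consider where 2 can go in row 1.
A1 is out (box 1 already has a 2).
B1 is out (column B already has a 2).
E1 is out (column E already has a 2).
H1 is out (column H already has a 2).
I1 is out (box 3 already has a 2).
So the only cell in row 1 that can hold 2 is D1.
Therefore D1 = 2.

2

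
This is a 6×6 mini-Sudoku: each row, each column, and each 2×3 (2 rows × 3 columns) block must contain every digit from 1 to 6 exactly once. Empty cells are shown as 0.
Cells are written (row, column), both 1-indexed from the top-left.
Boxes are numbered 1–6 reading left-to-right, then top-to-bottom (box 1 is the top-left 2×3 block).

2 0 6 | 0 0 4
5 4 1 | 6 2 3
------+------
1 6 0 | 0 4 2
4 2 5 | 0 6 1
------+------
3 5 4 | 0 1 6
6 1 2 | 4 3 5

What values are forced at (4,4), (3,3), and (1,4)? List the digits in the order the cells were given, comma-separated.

3,3,1

For (4,4):
  Row 4 already contains {1, 2, 4, 5, 6}.
  Column 4 already contains {4, 6}.
  Its 2×3 block (box 4) already contains {1, 2, 4, 6}.
  The only value from 1–6 not eliminated is 3, so (4,4) = 3.
For (3,3):
  Row 3 already contains {1, 2, 4, 6}.
  Column 3 already contains {1, 2, 4, 5, 6}.
  Its 2×3 block (box 3) already contains {1, 2, 4, 5, 6}.
  The only value from 1–6 not eliminated is 3, so (3,3) = 3.
For (1,4):
  Consider where 1 can go in row 1.
  (1,2) is out (column 2 already has a 1).
  (1,5) is out (column 5 already has a 1).
  So the only cell in row 1 that can hold 1 is (1,4).
  So (1,4) = 1.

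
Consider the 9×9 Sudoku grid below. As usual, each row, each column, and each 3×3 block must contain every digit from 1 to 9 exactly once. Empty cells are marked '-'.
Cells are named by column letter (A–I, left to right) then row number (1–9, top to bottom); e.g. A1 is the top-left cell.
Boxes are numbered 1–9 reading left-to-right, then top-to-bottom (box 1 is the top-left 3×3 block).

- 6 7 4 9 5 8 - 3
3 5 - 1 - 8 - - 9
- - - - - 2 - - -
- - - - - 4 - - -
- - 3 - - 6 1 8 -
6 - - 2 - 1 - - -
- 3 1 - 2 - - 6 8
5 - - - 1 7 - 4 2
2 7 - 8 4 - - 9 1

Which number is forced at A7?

4

Cell A7 itself could take any of {4, 9} by direct elimination.
Consider where 4 can go in box 7.
B8 is out (row 8 already has a 4).
C8 is out (row 8 already has a 4).
C9 is out (row 9 already has a 4).
So the only cell in box 7 that can hold 4 is A7.
Therefore A7 = 4.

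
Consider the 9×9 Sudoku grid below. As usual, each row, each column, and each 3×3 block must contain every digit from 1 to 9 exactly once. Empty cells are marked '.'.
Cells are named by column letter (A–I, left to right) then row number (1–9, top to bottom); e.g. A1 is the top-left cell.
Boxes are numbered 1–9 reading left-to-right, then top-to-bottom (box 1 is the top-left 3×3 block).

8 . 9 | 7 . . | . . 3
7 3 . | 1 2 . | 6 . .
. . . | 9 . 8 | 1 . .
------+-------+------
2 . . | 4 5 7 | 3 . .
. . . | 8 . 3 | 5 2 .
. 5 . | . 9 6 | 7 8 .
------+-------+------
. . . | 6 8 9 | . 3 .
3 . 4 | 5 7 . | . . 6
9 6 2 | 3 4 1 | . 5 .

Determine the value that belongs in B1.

1

Cell B1 itself could take any of {1, 2, 4} by direct elimination.
Consider where 1 can go in box 1.
C2 is out (row 2 already has a 1).
A3 is out (row 3 already has a 1).
B3 is out (row 3 already has a 1).
C3 is out (row 3 already has a 1).
So the only cell in box 1 that can hold 1 is B1.
Therefore B1 = 1.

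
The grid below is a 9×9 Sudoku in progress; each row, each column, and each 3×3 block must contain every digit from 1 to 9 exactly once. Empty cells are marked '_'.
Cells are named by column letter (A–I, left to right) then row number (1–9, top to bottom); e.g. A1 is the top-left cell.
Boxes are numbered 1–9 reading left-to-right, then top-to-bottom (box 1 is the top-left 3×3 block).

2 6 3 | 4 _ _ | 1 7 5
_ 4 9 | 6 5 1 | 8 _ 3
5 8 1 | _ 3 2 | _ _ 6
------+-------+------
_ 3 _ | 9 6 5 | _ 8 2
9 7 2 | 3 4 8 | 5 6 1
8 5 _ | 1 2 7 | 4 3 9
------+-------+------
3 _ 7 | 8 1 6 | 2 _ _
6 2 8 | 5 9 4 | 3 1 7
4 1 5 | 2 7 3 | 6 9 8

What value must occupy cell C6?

Row 6 already contains {1, 2, 3, 4, 5, 7, 8, 9}.
Column C already contains {1, 2, 3, 5, 7, 8, 9}.
Its 3×3 block (box 4) already contains {2, 3, 5, 7, 8, 9}.
The only value from 1–9 not eliminated is 6, so C6 = 6.

6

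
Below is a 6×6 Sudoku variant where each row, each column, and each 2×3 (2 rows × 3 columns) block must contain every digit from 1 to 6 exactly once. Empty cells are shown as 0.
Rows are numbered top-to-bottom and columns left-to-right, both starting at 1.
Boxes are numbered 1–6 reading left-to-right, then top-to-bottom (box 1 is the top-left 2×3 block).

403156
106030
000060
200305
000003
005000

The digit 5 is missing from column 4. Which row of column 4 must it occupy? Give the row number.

5

Consider where 5 can go in column 4.
R2C4 is out (box 2 already has a 5).
R3C4 is out (box 4 already has a 5).
R6C4 is out (row 6 already has a 5).
So the only cell in column 4 that can hold 5 is R5C4.
That is row 5.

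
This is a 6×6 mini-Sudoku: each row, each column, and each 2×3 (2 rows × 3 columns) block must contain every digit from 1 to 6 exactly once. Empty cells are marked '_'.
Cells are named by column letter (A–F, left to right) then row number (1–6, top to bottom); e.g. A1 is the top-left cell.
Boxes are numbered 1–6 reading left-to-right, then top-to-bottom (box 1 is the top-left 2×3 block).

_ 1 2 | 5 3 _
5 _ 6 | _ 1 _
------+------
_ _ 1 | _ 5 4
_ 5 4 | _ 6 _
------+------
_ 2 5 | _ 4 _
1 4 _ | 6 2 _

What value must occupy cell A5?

Cell A5 itself could take any of {3, 6} by direct elimination.
Consider where 6 can go in row 5.
D5 is out (column D already has a 6).
F5 is out (box 6 already has a 6).
So the only cell in row 5 that can hold 6 is A5.
Therefore A5 = 6.

6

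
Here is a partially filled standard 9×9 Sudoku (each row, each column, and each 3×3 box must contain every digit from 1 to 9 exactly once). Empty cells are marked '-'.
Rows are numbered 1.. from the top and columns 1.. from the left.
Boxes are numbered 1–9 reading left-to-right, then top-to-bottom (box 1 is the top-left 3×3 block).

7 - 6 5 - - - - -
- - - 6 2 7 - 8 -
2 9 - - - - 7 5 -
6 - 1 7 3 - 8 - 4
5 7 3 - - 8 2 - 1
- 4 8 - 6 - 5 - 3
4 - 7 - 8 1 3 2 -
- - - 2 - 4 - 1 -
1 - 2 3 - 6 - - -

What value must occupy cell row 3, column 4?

8

Cell row 3, column 4 itself could take any of {1, 4, 8} by direct elimination.
Consider where 8 can go in column 4.
row 5, column 4 is out (row 5 already has a 8).
row 6, column 4 is out (row 6 already has a 8).
row 7, column 4 is out (row 7 already has a 8).
So the only cell in column 4 that can hold 8 is row 3, column 4.
Therefore row 3, column 4 = 8.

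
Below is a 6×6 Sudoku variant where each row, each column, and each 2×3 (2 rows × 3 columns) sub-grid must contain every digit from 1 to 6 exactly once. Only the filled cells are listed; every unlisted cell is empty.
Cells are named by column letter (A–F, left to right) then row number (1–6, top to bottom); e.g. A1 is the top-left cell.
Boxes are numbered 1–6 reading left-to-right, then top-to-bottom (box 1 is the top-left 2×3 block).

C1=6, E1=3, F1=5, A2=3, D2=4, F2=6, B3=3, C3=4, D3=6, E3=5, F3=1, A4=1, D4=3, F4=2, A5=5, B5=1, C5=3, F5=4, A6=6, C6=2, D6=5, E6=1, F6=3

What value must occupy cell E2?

Row 2 already contains {3, 4, 6}.
Column E already contains {1, 3, 5}.
Its 2×3 block (box 2) already contains {3, 4, 5, 6}.
The only value from 1–6 not eliminated is 2, so E2 = 2.

2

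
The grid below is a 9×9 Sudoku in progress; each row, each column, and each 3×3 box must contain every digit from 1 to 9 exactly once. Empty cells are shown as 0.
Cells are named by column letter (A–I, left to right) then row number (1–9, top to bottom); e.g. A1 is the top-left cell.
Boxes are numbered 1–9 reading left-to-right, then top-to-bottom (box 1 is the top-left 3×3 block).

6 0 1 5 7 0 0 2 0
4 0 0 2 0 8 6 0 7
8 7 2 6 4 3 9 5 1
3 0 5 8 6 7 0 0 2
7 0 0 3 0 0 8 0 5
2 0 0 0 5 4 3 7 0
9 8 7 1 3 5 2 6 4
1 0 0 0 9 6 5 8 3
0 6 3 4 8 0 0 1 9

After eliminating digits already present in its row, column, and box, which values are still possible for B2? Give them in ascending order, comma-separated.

3,5,9

Row 2 already contains {2, 4, 6, 7, 8}.
Column B already contains {6, 7, 8}.
Its 3×3 block (box 1) already contains {1, 2, 4, 6, 7, 8}.
Removing those from 1–9 leaves {3, 5, 9} as the candidates for B2.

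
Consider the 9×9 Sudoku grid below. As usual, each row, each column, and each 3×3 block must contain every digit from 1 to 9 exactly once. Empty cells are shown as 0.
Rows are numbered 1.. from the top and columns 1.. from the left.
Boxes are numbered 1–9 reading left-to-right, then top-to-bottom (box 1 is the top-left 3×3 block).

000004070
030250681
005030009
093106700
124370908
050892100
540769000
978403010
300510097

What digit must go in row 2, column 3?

9

Cell row 2, column 3 itself could take any of {7, 9} by direct elimination.
Consider where 9 can go in row 2.
row 2, column 1 is out (column 1 already has a 9).
row 2, column 6 is out (column 6 already has a 9).
So the only cell in row 2 that can hold 9 is row 2, column 3.
Therefore row 2, column 3 = 9.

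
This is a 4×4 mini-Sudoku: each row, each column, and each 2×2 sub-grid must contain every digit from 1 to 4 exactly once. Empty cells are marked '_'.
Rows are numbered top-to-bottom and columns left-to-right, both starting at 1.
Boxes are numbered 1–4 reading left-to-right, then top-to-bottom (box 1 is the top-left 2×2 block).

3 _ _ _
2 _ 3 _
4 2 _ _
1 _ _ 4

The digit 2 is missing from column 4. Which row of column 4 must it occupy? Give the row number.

1

Consider where 2 can go in column 4.
r2c4 is out (row 2 already has a 2).
r3c4 is out (row 3 already has a 2).
So the only cell in column 4 that can hold 2 is r1c4.
That is row 1.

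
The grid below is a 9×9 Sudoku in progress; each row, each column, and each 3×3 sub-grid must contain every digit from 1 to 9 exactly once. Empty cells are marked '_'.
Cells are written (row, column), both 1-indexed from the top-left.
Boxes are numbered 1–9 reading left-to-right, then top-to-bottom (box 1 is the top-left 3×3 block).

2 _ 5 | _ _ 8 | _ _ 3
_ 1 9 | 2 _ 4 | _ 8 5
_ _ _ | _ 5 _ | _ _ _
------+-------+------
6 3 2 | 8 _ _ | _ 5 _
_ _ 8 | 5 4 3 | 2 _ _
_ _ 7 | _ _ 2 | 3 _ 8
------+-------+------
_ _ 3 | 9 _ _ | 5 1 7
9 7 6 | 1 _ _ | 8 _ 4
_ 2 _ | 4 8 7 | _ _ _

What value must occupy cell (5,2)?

Row 5 already contains {2, 3, 4, 5, 8}.
Column 2 already contains {1, 2, 3, 7}.
Its 3×3 block (box 4) already contains {2, 3, 6, 7, 8}.
The only value from 1–9 not eliminated is 9, so (5,2) = 9.

9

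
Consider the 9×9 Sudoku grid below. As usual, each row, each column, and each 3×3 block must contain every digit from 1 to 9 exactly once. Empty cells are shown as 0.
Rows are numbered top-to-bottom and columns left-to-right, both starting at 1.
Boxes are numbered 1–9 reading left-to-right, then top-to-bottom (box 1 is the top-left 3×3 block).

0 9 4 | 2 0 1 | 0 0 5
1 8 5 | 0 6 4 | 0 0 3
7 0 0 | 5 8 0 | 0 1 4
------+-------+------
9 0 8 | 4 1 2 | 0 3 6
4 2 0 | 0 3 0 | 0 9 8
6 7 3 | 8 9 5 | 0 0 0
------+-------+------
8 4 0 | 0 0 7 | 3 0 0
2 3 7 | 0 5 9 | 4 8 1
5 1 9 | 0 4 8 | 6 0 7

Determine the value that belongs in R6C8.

4

Cell R6C8 itself could take any of {2, 4} by direct elimination.
Consider where 4 can go in row 6.
R6C7 is out (column 7 already has a 4).
R6C9 is out (column 9 already has a 4).
So the only cell in row 6 that can hold 4 is R6C8.
Therefore R6C8 = 4.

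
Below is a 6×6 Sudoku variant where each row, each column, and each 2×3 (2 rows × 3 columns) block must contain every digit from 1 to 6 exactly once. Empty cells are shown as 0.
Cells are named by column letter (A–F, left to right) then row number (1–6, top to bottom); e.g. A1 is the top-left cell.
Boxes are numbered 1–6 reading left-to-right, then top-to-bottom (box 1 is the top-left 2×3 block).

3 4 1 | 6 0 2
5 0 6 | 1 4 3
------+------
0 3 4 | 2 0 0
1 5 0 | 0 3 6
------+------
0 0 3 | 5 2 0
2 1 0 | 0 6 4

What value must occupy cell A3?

Row 3 already contains {2, 3, 4}.
Column A already contains {1, 2, 3, 5}.
Its 2×3 block (box 3) already contains {1, 3, 4, 5}.
The only value from 1–6 not eliminated is 6, so A3 = 6.

6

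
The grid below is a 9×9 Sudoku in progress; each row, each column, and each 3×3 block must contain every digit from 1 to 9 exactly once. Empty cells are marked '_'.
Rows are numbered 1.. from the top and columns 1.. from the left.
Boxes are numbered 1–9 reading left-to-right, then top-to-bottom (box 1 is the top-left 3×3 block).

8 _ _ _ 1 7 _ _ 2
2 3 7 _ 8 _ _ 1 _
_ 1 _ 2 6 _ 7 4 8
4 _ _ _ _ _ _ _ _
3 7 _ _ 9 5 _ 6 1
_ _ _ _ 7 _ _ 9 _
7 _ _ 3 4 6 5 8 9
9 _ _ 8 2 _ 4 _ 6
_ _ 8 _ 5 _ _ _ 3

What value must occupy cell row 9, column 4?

Cell row 9, column 4 itself could take any of {1, 7, 9} by direct elimination.
Consider where 7 can go in box 8.
row 8, column 6 is out (column 6 already has a 7).
row 9, column 6 is out (column 6 already has a 7).
So the only cell in box 8 that can hold 7 is row 9, column 4.
Therefore row 9, column 4 = 7.

7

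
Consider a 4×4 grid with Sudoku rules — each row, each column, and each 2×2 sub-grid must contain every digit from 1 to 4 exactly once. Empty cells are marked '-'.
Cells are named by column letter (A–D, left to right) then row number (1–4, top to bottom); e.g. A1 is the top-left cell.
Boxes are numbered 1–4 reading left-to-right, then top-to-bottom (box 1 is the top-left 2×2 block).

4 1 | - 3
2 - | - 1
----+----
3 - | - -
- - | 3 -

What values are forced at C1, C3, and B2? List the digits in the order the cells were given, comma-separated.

For C1:
  Row 1 already contains {1, 3, 4}.
  Column C already contains {3}.
  Its 2×2 block (box 2) already contains {1, 3}.
  The only value from 1–4 not eliminated is 2, so C1 = 2.
For C3:
  Consider where 1 can go in box 4.
  D3 is out (column D already has a 1).
  D4 is out (column D already has a 1).
  So the only cell in box 4 that can hold 1 is C3.
  So C3 = 1.
For B2:
  Row 2 already contains {1, 2}.
  Column B already contains {1}.
  Its 2×2 block (box 1) already contains {1, 2, 4}.
  The only value from 1–4 not eliminated is 3, so B2 = 3.

2,1,3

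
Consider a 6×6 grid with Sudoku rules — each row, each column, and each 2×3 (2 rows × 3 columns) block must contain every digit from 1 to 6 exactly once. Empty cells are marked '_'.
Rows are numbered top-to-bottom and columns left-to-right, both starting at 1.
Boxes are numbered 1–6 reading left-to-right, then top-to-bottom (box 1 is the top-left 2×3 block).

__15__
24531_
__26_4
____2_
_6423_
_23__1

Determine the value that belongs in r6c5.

Cell r6c5 itself could take any of {4, 5, 6} by direct elimination.
Consider where 6 can go in box 6.
r5c6 is out (row 5 already has a 6).
r6c4 is out (column 4 already has a 6).
So the only cell in box 6 that can hold 6 is r6c5.
Therefore r6c5 = 6.

6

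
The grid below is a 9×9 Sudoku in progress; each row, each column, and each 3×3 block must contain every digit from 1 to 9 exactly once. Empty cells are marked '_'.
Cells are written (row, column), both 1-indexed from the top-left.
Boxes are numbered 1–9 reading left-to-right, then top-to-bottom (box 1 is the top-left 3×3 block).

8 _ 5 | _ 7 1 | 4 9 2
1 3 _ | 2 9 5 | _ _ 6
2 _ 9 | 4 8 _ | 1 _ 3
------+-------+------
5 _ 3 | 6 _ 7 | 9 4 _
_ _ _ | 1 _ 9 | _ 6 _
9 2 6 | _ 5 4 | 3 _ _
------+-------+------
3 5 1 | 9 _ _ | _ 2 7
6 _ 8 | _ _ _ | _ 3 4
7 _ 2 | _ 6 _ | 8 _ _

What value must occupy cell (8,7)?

Row 8 already contains {3, 4, 6, 8}.
Column 7 already contains {1, 3, 4, 8, 9}.
Its 3×3 block (box 9) already contains {2, 3, 4, 7, 8}.
The only value from 1–9 not eliminated is 5, so (8,7) = 5.

5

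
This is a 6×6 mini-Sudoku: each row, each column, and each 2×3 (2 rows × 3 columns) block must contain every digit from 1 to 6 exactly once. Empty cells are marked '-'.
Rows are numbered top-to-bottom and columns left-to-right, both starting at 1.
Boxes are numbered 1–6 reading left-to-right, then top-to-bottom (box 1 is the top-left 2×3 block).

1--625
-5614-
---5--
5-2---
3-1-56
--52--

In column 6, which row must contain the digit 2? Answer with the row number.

3

Consider where 2 can go in column 6.
r2c6 is out (box 2 already has a 2).
r4c6 is out (row 4 already has a 2).
r6c6 is out (row 6 already has a 2).
So the only cell in column 6 that can hold 2 is r3c6.
That is row 3.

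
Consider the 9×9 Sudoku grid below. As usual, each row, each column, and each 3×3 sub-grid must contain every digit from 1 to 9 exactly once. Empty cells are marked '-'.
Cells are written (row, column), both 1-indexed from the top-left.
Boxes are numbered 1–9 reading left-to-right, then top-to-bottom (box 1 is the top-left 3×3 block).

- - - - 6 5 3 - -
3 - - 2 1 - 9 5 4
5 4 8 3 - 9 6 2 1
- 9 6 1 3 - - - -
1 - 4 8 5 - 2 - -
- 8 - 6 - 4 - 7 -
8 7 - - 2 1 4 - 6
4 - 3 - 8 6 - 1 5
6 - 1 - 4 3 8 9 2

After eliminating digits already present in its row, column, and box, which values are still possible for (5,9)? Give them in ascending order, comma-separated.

3,9

Row 5 already contains {1, 2, 4, 5, 8}.
Column 9 already contains {1, 2, 4, 5, 6}.
Its 3×3 block (box 6) already contains {2, 7}.
Removing those from 1–9 leaves {3, 9} as the candidates for (5,9).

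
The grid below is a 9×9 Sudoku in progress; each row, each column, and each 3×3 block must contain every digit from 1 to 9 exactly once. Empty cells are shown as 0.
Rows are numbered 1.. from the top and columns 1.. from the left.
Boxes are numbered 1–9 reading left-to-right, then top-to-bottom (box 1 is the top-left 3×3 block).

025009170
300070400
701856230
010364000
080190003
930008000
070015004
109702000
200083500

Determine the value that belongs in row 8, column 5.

Row 8 already contains {1, 2, 7, 9}.
Column 5 already contains {1, 5, 6, 7, 8, 9}.
Its 3×3 block (box 8) already contains {1, 2, 3, 5, 7, 8}.
The only value from 1–9 not eliminated is 4, so row 8, column 5 = 4.

4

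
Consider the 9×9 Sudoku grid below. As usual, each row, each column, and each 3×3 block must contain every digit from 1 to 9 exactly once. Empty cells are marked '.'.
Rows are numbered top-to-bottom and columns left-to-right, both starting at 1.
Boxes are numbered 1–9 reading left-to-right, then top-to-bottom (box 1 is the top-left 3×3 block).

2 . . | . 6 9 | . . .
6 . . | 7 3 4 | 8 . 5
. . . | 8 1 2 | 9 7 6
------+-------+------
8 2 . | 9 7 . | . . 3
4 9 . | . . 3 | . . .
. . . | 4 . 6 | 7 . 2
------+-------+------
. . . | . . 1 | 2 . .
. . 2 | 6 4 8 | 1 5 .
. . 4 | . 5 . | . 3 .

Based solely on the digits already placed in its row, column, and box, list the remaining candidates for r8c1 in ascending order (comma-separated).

Row 8 already contains {1, 2, 4, 5, 6, 8}.
Column 1 already contains {2, 4, 6, 8}.
Its 3×3 block (box 7) already contains {2, 4}.
Removing those from 1–9 leaves {3, 7, 9} as the candidates for r8c1.

3,7,9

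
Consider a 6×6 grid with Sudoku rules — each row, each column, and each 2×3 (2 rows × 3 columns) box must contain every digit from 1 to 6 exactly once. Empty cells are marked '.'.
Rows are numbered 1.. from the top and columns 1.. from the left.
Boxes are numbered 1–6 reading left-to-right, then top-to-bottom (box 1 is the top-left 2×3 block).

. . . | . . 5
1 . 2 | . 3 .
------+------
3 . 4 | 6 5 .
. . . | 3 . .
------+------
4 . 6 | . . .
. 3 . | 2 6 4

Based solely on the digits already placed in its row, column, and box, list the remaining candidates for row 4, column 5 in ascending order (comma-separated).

1,2,4

Row 4 already contains {3}.
Column 5 already contains {3, 5, 6}.
Its 2×3 block (box 4) already contains {3, 5, 6}.
Removing those from 1–6 leaves {1, 2, 4} as the candidates for row 4, column 5.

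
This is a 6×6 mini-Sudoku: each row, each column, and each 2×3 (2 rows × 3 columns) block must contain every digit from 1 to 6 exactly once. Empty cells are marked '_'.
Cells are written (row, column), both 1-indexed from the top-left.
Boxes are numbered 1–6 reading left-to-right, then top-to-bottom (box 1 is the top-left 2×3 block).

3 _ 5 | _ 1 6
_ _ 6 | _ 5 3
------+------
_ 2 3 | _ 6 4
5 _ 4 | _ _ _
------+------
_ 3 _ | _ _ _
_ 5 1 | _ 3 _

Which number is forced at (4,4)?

3

Cell (4,4) itself could take any of {1, 2, 3} by direct elimination.
Consider where 3 can go in column 4.
(1,4) is out (row 1 already has a 3).
(2,4) is out (row 2 already has a 3).
(3,4) is out (row 3 already has a 3).
(5,4) is out (row 5 already has a 3).
(6,4) is out (row 6 already has a 3).
So the only cell in column 4 that can hold 3 is (4,4).
Therefore (4,4) = 3.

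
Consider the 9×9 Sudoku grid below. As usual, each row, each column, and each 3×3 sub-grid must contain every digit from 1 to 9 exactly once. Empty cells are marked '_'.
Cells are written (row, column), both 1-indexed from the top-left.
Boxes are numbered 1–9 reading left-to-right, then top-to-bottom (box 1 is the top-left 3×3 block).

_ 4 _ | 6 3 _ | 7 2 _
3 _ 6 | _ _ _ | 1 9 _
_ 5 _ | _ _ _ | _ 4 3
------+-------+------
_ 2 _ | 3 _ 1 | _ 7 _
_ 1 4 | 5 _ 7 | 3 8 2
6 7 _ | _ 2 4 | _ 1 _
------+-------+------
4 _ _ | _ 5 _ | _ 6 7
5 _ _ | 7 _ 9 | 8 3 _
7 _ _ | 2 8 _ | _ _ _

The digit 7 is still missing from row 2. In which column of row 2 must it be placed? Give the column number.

5

Consider where 7 can go in row 2.
(2,2) is out (column 2 already has a 7).
(2,4) is out (column 4 already has a 7).
(2,6) is out (column 6 already has a 7).
(2,9) is out (column 9 already has a 7).
So the only cell in row 2 that can hold 7 is (2,5).
That is column 5.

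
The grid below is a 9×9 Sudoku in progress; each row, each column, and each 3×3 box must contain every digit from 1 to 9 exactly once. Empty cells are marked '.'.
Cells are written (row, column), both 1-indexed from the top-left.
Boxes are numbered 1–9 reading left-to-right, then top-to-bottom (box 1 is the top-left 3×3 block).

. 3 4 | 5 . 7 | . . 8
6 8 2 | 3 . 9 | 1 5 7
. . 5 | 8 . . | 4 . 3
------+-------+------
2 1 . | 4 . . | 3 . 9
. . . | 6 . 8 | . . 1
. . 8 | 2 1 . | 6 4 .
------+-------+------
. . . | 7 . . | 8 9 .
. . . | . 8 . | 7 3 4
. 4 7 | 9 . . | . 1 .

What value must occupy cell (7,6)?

4

Cell (7,6) itself could take any of {1, 2, 3, 4, 5, 6} by direct elimination.
Consider where 4 can go in column 6.
(3,6) is out (row 3 already has a 4).
(4,6) is out (row 4 already has a 4).
(6,6) is out (row 6 already has a 4).
(8,6) is out (row 8 already has a 4).
(9,6) is out (row 9 already has a 4).
So the only cell in column 6 that can hold 4 is (7,6).
Therefore (7,6) = 4.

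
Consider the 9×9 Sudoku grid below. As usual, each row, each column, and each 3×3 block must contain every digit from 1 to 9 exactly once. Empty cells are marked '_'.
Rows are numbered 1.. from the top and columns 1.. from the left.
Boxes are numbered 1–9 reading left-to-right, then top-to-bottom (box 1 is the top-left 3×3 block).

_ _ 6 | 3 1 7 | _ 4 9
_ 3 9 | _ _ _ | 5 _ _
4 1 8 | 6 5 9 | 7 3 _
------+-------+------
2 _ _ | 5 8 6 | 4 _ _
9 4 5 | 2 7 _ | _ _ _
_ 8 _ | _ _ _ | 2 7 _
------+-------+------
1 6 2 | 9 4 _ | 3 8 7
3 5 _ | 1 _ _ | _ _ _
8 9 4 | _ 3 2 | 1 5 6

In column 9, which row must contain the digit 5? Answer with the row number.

6

Consider where 5 can go in column 9.
row 2, column 9 is out (row 2 already has a 5).
row 3, column 9 is out (row 3 already has a 5).
row 4, column 9 is out (row 4 already has a 5).
row 5, column 9 is out (row 5 already has a 5).
row 8, column 9 is out (row 8 already has a 5).
So the only cell in column 9 that can hold 5 is row 6, column 9.
That is row 6.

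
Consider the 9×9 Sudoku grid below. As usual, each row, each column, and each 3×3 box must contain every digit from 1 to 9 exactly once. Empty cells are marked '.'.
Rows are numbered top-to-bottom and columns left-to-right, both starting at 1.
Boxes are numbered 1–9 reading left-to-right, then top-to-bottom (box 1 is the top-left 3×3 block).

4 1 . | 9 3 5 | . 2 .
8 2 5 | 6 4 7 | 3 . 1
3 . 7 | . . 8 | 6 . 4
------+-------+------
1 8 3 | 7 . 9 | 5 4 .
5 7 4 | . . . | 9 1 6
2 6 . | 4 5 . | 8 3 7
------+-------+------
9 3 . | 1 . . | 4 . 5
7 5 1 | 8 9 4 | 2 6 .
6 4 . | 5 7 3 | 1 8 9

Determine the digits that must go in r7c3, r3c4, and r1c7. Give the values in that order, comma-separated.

For r7c3:
  Consider where 8 can go in row 7.
  r7c5 is out (box 8 already has a 8).
  r7c6 is out (column 6 already has a 8).
  r7c8 is out (column 8 already has a 8).
  So the only cell in row 7 that can hold 8 is r7c3.
  So r7c3 = 8.
For r3c4:
  Row 3 already contains {3, 4, 6, 7, 8}.
  Column 4 already contains {1, 4, 5, 6, 7, 8, 9}.
  Its 3×3 block (box 2) already contains {3, 4, 5, 6, 7, 8, 9}.
  The only value from 1–9 not eliminated is 2, so r3c4 = 2.
For r1c7:
  Row 1 already contains {1, 2, 3, 4, 5, 9}.
  Column 7 already contains {1, 2, 3, 4, 5, 6, 8, 9}.
  Its 3×3 block (box 3) already contains {1, 2, 3, 4, 6}.
  The only value from 1–9 not eliminated is 7, so r1c7 = 7.

8,2,7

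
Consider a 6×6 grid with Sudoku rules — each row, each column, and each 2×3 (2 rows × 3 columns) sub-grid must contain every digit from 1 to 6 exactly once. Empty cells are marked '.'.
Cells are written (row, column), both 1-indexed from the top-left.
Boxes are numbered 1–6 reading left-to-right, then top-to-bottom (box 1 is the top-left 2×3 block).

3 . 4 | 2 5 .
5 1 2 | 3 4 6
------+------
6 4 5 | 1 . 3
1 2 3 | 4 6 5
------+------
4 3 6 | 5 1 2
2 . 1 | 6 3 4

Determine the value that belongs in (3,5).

2

Row 3 already contains {1, 3, 4, 5, 6}.
Column 5 already contains {1, 3, 4, 5, 6}.
Its 2×3 block (box 4) already contains {1, 3, 4, 5, 6}.
The only value from 1–6 not eliminated is 2, so (3,5) = 2.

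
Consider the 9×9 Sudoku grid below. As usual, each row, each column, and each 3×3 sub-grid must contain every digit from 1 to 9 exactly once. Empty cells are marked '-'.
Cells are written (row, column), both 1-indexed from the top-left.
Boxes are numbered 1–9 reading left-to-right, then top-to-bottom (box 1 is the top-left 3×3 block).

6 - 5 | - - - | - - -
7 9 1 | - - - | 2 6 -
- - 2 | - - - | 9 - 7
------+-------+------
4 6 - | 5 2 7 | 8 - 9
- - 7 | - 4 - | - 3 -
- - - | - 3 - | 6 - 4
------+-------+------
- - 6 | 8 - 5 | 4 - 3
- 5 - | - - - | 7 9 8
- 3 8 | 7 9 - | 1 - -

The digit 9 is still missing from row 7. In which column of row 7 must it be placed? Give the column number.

Consider where 9 can go in row 7.
(7,2) is out (column 2 already has a 9).
(7,5) is out (column 5 already has a 9).
(7,8) is out (column 8 already has a 9).
So the only cell in row 7 that can hold 9 is (7,1).
That is column 1.

1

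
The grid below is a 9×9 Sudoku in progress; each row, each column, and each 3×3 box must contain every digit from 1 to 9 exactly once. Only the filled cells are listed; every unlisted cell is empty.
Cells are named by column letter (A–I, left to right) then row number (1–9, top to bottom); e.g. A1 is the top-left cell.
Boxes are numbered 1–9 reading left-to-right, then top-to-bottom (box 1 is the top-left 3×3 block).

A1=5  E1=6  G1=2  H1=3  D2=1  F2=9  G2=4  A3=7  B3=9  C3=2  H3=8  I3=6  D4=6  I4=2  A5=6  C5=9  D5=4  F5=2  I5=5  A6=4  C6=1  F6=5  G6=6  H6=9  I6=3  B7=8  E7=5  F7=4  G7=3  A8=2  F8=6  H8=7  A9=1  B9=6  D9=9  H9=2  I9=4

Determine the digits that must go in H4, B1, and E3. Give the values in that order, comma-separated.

4,1,4

For H4:
  Consider where 4 can go in column H.
  H2 is out (row 2 already has a 4).
  H5 is out (row 5 already has a 4).
  H7 is out (row 7 already has a 4).
  So the only cell in column H that can hold 4 is H4.
  So H4 = 4.
For B1:
  Consider where 1 can go in column B.
  B2 is out (row 2 already has a 1).
  B4 is out (box 4 already has a 1).
  B5 is out (box 4 already has a 1).
  B6 is out (row 6 already has a 1).
  B8 is out (box 7 already has a 1).
  So the only cell in column B that can hold 1 is B1.
  So B1 = 1.
For E3:
  Consider where 4 can go in row 3.
  D3 is out (column D already has a 4).
  F3 is out (column F already has a 4).
  G3 is out (column G already has a 4).
  So the only cell in row 3 that can hold 4 is E3.
  So E3 = 4.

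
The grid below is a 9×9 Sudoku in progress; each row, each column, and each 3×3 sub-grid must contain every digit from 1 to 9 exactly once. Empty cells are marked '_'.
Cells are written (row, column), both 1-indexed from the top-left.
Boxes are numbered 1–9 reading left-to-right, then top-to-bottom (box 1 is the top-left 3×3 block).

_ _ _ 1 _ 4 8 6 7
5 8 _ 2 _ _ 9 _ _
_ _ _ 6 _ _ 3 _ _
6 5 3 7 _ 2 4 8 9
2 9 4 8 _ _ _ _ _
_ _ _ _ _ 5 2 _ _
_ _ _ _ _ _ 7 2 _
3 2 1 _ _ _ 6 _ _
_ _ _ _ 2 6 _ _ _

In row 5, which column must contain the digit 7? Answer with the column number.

8

Consider where 7 can go in row 5.
(5,5) is out (box 5 already has a 7).
(5,6) is out (box 5 already has a 7).
(5,7) is out (column 7 already has a 7).
(5,9) is out (column 9 already has a 7).
So the only cell in row 5 that can hold 7 is (5,8).
That is column 8.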